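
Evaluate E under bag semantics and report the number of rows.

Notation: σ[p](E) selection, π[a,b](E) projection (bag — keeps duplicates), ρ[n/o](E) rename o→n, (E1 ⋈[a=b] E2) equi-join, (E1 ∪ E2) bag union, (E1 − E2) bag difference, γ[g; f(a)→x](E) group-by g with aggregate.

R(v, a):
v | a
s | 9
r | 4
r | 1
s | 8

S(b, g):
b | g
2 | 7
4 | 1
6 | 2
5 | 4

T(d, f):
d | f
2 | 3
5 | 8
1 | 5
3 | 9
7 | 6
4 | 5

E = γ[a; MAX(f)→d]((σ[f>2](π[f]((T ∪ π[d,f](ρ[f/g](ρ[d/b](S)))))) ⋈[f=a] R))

Subexpression sizes:
  T → 6
  S → 4
  ρ[d/b](S) → 4
  ρ[f/g](ρ[d/b](S)) → 4
  π[d,f](ρ[f/g](ρ[d/b](S))) → 4
  (T ∪ π[d,f](ρ[f/g](ρ[d/b](S)))) → 10
  π[f]((T ∪ π[d,f](ρ[f/g](ρ[d/b](S))))) → 10
  σ[f>2](π[f]((T ∪ π[d,f](ρ[f/g](ρ[d/b](S)))))) → 8
  R → 4
  (σ[f>2](π[f]((T ∪ π[d,f](ρ[f/g](ρ[d/b](S)))))) ⋈[f=a] R) → 3
  γ[a; MAX(f)→d]((σ[f>2](π[f]((T ∪ π[d,f](ρ[f/g](ρ[d/b](S)))))) ⋈[f=a] R)) → 3

|E| = 3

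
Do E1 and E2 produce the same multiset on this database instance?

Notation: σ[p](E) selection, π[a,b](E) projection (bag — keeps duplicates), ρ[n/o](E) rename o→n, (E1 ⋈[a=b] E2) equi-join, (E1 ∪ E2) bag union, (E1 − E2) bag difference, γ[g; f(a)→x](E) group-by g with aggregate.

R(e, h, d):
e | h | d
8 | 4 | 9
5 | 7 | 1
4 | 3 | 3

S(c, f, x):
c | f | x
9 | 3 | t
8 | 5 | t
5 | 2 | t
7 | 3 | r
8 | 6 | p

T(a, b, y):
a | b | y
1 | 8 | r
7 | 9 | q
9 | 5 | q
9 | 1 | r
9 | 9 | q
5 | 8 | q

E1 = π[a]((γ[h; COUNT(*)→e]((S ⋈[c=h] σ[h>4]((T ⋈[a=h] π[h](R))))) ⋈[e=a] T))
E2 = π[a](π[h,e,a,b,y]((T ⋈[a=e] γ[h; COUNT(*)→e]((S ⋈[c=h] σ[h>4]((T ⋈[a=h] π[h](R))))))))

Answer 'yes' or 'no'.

E1 row counts bottom-up:
  S → 5
  T → 6
  R → 3
  π[h](R) → 3
  (T ⋈[a=h] π[h](R)) → 1
  σ[h>4]((T ⋈[a=h] π[h](R))) → 1
  (S ⋈[c=h] σ[h>4]((T ⋈[a=h] π[h](R)))) → 1
  γ[h; COUNT(*)→e]((S ⋈[c=h] σ[h>4]((T ⋈[a=h] π[h](R))))) → 1
  T → 6
  (γ[h; COUNT(*)→e]((S ⋈[c=h] σ[h>4]((T ⋈[a=h] π[h](R))))) ⋈[e=a] T) → 1
  π[a]((γ[h; COUNT(*)→e]((S ⋈[c=h] σ[h>4]((T ⋈[a=h] π[h](R))))) ⋈[e=a] T)) → 1
E2 row counts bottom-up:
  T → 6
  S → 5
  T → 6
  R → 3
  π[h](R) → 3
  (T ⋈[a=h] π[h](R)) → 1
  σ[h>4]((T ⋈[a=h] π[h](R))) → 1
  (S ⋈[c=h] σ[h>4]((T ⋈[a=h] π[h](R)))) → 1
  γ[h; COUNT(*)→e]((S ⋈[c=h] σ[h>4]((T ⋈[a=h] π[h](R))))) → 1
  (T ⋈[a=e] γ[h; COUNT(*)→e]((S ⋈[c=h] σ[h>4]((T ⋈[a=h] π[h](R)))))) → 1
  π[h,e,a,b,y]((T ⋈[a=e] γ[h; COUNT(*)→e]((S ⋈[c=h] σ[h>4]((T ⋈[a=h] π[h](R))))))) → 1
  π[a](π[h,e,a,b,y]((T ⋈[a=e] γ[h; COUNT(*)→e]((S ⋈[c=h] σ[h>4]((T ⋈[a=h] π[h](R)))))))) → 1

E1 and E2 produce the same multiset:
a
1

yes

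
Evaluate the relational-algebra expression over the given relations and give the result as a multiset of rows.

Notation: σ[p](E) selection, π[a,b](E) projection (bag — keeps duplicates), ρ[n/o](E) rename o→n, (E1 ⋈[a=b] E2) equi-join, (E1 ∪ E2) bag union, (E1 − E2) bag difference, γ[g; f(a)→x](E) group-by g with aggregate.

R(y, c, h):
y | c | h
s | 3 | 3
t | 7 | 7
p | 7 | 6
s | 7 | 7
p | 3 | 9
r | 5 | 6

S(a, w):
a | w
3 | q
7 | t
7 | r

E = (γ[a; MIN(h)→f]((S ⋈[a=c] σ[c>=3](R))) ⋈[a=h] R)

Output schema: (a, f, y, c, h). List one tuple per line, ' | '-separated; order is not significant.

Per-node cardinality:
  S → 3
  R → 6
  σ[c>=3](R) → 6
  (S ⋈[a=c] σ[c>=3](R)) → 8
  γ[a; MIN(h)→f]((S ⋈[a=c] σ[c>=3](R))) → 2
  R → 6
  (γ[a; MIN(h)→f]((S ⋈[a=c] σ[c>=3](R))) ⋈[a=h] R) → 3

== RESULT ==
a | f | y | c | h
3 | 3 | s | 3 | 3
7 | 6 | s | 7 | 7
7 | 6 | t | 7 | 7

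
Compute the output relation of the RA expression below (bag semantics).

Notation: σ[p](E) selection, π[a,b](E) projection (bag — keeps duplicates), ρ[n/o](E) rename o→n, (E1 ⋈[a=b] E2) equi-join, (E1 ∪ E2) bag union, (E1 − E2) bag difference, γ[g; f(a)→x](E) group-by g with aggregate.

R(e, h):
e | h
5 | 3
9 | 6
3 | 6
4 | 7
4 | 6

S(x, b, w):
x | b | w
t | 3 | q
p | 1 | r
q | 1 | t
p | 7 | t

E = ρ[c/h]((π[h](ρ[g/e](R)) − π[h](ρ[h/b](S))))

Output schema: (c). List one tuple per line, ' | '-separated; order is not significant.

Row counts bottom-up:
  R → 5
  ρ[g/e](R) → 5
  π[h](ρ[g/e](R)) → 5
  S → 4
  ρ[h/b](S) → 4
  π[h](ρ[h/b](S)) → 4
  (π[h](ρ[g/e](R)) − π[h](ρ[h/b](S))) → 3
  ρ[c/h]((π[h](ρ[g/e](R)) − π[h](ρ[h/b](S)))) → 3

== RESULT ==
c
6
6
6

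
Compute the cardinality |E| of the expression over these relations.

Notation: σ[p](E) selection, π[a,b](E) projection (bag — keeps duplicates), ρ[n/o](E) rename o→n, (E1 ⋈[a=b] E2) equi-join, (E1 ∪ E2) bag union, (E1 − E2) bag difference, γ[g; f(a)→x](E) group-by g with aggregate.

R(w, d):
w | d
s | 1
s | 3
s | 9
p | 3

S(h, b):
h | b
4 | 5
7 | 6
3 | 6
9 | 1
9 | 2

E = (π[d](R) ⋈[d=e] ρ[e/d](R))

Per-node cardinality:
  R → 4
  π[d](R) → 4
  R → 4
  ρ[e/d](R) → 4
  (π[d](R) ⋈[d=e] ρ[e/d](R)) → 6

|E| = 6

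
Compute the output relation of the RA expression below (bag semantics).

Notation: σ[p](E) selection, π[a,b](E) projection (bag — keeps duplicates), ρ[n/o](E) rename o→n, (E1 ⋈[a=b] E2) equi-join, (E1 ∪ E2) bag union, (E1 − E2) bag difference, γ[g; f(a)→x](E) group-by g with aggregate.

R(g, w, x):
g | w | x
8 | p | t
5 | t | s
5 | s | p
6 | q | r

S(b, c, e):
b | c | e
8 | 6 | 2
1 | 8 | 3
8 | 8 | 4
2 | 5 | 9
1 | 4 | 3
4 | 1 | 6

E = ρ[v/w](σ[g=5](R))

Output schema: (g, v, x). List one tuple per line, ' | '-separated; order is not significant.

Per-node cardinality:
  R → 4
  σ[g=5](R) → 2
  ρ[v/w](σ[g=5](R)) → 2

== RESULT ==
g | v | x
5 | s | p
5 | t | s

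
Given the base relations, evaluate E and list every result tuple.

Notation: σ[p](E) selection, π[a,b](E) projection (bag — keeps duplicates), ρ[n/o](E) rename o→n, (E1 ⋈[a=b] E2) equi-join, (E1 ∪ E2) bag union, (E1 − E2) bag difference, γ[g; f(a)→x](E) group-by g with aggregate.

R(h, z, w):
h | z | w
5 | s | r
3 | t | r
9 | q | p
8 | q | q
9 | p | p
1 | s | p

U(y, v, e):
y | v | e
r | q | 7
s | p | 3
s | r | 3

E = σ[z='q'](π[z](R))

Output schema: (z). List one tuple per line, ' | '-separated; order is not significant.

Subexpression sizes:
  R → 6
  π[z](R) → 6
  σ[z='q'](π[z](R)) → 2

== RESULT ==
z
q
q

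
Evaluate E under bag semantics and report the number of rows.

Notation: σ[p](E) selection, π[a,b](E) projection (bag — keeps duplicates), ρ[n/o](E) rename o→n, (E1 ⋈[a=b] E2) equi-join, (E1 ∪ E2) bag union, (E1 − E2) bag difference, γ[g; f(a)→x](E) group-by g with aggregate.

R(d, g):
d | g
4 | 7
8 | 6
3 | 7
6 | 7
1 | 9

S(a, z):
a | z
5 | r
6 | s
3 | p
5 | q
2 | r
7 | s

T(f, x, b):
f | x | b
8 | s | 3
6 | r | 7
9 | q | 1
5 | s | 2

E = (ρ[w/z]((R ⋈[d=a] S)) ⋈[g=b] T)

Subexpression sizes:
  R → 5
  S → 6
  (R ⋈[d=a] S) → 2
  ρ[w/z]((R ⋈[d=a] S)) → 2
  T → 4
  (ρ[w/z]((R ⋈[d=a] S)) ⋈[g=b] T) → 2

|E| = 2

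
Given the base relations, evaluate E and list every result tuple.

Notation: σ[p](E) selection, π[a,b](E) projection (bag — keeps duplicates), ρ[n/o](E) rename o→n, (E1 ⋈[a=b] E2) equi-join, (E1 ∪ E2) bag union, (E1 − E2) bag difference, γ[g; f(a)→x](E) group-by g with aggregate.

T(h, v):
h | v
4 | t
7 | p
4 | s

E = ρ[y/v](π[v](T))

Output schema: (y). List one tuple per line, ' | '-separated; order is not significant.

Stepwise |·|:
  T → 3
  π[v](T) → 3
  ρ[y/v](π[v](T)) → 3

== RESULT ==
y
p
s
t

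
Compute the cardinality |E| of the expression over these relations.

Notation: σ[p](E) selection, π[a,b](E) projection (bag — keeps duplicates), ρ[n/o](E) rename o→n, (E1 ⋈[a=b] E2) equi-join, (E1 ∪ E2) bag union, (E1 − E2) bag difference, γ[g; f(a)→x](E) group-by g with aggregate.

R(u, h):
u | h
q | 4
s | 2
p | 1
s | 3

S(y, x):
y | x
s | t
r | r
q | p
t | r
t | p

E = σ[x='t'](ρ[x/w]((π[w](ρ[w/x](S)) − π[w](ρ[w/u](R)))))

Row counts bottom-up:
  S → 5
  ρ[w/x](S) → 5
  π[w](ρ[w/x](S)) → 5
  R → 4
  ρ[w/u](R) → 4
  π[w](ρ[w/u](R)) → 4
  (π[w](ρ[w/x](S)) − π[w](ρ[w/u](R))) → 4
  ρ[x/w]((π[w](ρ[w/x](S)) − π[w](ρ[w/u](R)))) → 4
  σ[x='t'](ρ[x/w]((π[w](ρ[w/x](S)) − π[w](ρ[w/u](R))))) → 1

|E| = 1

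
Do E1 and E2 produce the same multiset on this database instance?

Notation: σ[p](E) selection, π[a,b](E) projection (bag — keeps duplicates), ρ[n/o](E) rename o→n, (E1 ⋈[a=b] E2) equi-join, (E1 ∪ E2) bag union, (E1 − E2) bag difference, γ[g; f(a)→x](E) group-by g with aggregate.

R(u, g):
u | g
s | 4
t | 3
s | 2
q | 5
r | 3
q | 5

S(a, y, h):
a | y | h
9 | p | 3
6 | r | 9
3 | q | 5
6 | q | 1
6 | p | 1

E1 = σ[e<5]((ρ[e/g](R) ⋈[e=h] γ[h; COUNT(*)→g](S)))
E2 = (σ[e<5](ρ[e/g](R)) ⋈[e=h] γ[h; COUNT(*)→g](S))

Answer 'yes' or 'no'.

E1 row counts bottom-up:
  R → 6
  ρ[e/g](R) → 6
  S → 5
  γ[h; COUNT(*)→g](S) → 4
  (ρ[e/g](R) ⋈[e=h] γ[h; COUNT(*)→g](S)) → 4
  σ[e<5]((ρ[e/g](R) ⋈[e=h] γ[h; COUNT(*)→g](S))) → 2
E2 row counts bottom-up:
  R → 6
  ρ[e/g](R) → 6
  σ[e<5](ρ[e/g](R)) → 4
  S → 5
  γ[h; COUNT(*)→g](S) → 4
  (σ[e<5](ρ[e/g](R)) ⋈[e=h] γ[h; COUNT(*)→g](S)) → 2

E1 and E2 produce the same multiset:
u | e | h | g
r | 3 | 3 | 1
t | 3 | 3 | 1

yes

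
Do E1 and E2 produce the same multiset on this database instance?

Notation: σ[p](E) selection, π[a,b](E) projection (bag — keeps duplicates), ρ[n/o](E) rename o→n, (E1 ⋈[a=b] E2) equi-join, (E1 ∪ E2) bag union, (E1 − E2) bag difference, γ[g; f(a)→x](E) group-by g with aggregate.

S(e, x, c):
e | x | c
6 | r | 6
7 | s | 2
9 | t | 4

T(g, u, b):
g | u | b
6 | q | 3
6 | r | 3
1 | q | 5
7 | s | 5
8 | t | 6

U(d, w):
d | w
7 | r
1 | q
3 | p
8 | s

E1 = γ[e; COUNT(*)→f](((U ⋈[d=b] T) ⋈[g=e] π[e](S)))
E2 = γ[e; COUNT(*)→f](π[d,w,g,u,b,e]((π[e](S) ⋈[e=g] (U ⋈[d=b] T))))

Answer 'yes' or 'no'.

E1 per-node cardinality:
  U → 4
  T → 5
  (U ⋈[d=b] T) → 2
  S → 3
  π[e](S) → 3
  ((U ⋈[d=b] T) ⋈[g=e] π[e](S)) → 2
  γ[e; COUNT(*)→f](((U ⋈[d=b] T) ⋈[g=e] π[e](S))) → 1
E2 per-node cardinality:
  S → 3
  π[e](S) → 3
  U → 4
  T → 5
  (U ⋈[d=b] T) → 2
  (π[e](S) ⋈[e=g] (U ⋈[d=b] T)) → 2
  π[d,w,g,u,b,e]((π[e](S) ⋈[e=g] (U ⋈[d=b] T))) → 2
  γ[e; COUNT(*)→f](π[d,w,g,u,b,e]((π[e](S) ⋈[e=g] (U ⋈[d=b] T)))) → 1

E1 and E2 produce the same multiset:
e | f
6 | 2

yes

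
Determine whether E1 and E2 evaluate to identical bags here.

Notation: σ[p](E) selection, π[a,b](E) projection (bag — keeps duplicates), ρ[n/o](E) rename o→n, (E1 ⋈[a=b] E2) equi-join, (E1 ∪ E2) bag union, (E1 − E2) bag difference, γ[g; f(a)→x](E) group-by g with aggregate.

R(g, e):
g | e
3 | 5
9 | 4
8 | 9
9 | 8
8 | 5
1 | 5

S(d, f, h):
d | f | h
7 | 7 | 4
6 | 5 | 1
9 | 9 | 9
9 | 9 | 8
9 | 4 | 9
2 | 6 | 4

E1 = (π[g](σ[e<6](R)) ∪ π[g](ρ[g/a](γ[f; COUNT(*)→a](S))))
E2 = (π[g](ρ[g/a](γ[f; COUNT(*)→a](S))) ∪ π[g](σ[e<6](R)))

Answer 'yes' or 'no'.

E1 per-node cardinality:
  R → 6
  σ[e<6](R) → 4
  π[g](σ[e<6](R)) → 4
  S → 6
  γ[f; COUNT(*)→a](S) → 5
  ρ[g/a](γ[f; COUNT(*)→a](S)) → 5
  π[g](ρ[g/a](γ[f; COUNT(*)→a](S))) → 5
  (π[g](σ[e<6](R)) ∪ π[g](ρ[g/a](γ[f; COUNT(*)→a](S)))) → 9
E2 per-node cardinality:
  S → 6
  γ[f; COUNT(*)→a](S) → 5
  ρ[g/a](γ[f; COUNT(*)→a](S)) → 5
  π[g](ρ[g/a](γ[f; COUNT(*)→a](S))) → 5
  R → 6
  σ[e<6](R) → 4
  π[g](σ[e<6](R)) → 4
  (π[g](ρ[g/a](γ[f; COUNT(*)→a](S))) ∪ π[g](σ[e<6](R))) → 9

E1 and E2 produce the same multiset:
g
1
1
1
1
1
2
3
8
9

yes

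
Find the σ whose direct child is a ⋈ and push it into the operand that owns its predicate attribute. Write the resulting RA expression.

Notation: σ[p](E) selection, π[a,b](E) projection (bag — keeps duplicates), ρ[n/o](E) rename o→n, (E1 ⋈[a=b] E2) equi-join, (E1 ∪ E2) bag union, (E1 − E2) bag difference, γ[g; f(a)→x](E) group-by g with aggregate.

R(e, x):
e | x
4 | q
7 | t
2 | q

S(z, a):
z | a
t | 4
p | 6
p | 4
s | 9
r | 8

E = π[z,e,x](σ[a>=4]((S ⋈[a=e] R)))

σ filters on a, owned by the left side.
E' = π[z,e,x]((σ[a>=4](S) ⋈[a=e] R))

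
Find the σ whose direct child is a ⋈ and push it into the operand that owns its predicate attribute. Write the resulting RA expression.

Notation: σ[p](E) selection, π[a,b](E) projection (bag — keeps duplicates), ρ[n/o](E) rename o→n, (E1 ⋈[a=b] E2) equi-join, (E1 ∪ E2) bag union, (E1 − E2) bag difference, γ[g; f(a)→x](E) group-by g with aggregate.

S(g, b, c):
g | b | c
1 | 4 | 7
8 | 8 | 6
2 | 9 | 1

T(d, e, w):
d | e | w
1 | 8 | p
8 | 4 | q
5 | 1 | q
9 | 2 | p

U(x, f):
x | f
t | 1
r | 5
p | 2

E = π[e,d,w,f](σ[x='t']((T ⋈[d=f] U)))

σ filters on x, owned by the right side.
E' = π[e,d,w,f]((T ⋈[d=f] σ[x='t'](U)))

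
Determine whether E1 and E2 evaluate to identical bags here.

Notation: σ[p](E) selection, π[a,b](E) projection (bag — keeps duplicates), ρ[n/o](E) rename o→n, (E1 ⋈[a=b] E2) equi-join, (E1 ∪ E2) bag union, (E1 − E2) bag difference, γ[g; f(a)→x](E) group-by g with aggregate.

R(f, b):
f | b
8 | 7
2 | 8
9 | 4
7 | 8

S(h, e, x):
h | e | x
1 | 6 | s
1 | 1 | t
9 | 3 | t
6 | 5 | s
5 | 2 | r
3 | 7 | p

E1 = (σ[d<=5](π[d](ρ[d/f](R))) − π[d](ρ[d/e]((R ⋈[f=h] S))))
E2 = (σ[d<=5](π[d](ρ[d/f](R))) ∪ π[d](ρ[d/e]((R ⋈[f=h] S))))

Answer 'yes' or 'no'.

E1 subexpression sizes:
  R → 4
  ρ[d/f](R) → 4
  π[d](ρ[d/f](R)) → 4
  σ[d<=5](π[d](ρ[d/f](R))) → 1
  R → 4
  S → 6
  (R ⋈[f=h] S) → 1
  ρ[d/e]((R ⋈[f=h] S)) → 1
  π[d](ρ[d/e]((R ⋈[f=h] S))) → 1
  (σ[d<=5](π[d](ρ[d/f](R))) − π[d](ρ[d/e]((R ⋈[f=h] S)))) → 1
E2 subexpression sizes:
  R → 4
  ρ[d/f](R) → 4
  π[d](ρ[d/f](R)) → 4
  σ[d<=5](π[d](ρ[d/f](R))) → 1
  R → 4
  S → 6
  (R ⋈[f=h] S) → 1
  ρ[d/e]((R ⋈[f=h] S)) → 1
  π[d](ρ[d/e]((R ⋈[f=h] S))) → 1
  (σ[d<=5](π[d](ρ[d/f](R))) ∪ π[d](ρ[d/e]((R ⋈[f=h] S)))) → 2

E1 result:
d
2
E2 result:
d
2
3
Witness: (3,) appears 0× in E1 but 1× in E2.

no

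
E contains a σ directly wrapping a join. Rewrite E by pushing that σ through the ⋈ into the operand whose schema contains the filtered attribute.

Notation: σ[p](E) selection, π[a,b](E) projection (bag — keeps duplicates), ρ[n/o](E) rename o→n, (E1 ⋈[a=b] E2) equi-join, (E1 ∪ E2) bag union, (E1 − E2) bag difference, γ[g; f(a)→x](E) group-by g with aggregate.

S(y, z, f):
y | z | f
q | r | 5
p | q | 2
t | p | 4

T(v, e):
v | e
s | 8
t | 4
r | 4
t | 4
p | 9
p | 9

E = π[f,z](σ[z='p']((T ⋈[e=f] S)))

σ filters on z, owned by the right side.
E' = π[f,z]((T ⋈[e=f] σ[z='p'](S)))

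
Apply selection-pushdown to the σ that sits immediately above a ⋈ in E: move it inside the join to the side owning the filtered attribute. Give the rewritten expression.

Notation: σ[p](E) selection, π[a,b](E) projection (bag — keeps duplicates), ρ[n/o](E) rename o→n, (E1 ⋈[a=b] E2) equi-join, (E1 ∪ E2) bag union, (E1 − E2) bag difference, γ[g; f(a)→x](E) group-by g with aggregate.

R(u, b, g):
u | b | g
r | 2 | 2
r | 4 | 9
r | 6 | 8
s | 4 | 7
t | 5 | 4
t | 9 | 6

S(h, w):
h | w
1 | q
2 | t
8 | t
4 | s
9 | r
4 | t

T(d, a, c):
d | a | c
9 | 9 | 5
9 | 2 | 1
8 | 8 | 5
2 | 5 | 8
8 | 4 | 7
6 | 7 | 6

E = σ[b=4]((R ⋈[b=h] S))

σ filters on b, owned by the left side.
E' = (σ[b=4](R) ⋈[b=h] S)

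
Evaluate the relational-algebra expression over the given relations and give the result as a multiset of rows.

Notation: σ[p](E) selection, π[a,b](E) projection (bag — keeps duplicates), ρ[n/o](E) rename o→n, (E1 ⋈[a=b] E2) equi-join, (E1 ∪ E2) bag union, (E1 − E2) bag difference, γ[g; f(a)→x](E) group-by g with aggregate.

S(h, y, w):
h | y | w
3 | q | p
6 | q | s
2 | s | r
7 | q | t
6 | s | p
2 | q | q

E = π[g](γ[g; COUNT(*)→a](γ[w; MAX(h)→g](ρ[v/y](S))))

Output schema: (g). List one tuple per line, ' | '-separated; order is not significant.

Stepwise |·|:
  S → 6
  ρ[v/y](S) → 6
  γ[w; MAX(h)→g](ρ[v/y](S)) → 5
  γ[g; COUNT(*)→a](γ[w; MAX(h)→g](ρ[v/y](S))) → 3
  π[g](γ[g; COUNT(*)→a](γ[w; MAX(h)→g](ρ[v/y](S)))) → 3

== RESULT ==
g
2
6
7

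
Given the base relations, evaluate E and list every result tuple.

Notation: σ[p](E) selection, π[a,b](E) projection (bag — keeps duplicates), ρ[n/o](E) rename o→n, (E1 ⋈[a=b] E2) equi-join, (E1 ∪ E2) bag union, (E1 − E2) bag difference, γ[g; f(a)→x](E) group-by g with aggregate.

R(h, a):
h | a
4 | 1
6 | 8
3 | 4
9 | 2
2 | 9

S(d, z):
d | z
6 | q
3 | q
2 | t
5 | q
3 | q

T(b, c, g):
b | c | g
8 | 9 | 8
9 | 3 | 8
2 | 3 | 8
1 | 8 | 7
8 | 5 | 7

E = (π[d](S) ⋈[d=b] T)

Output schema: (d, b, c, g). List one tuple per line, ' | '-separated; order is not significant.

Row counts bottom-up:
  S → 5
  π[d](S) → 5
  T → 5
  (π[d](S) ⋈[d=b] T) → 1

== RESULT ==
d | b | c | g
2 | 2 | 3 | 8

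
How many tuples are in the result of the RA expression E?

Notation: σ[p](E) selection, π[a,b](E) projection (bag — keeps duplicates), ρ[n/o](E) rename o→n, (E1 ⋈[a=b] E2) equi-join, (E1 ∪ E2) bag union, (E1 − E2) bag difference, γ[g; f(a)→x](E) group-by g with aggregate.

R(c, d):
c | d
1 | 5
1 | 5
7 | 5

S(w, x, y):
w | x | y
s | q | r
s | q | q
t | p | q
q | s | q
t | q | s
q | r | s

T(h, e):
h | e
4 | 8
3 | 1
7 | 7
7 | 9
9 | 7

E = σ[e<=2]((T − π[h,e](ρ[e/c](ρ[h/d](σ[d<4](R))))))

Subexpression sizes:
  T → 5
  R → 3
  σ[d<4](R) → 0
  ρ[h/d](σ[d<4](R)) → 0
  ρ[e/c](ρ[h/d](σ[d<4](R))) → 0
  π[h,e](ρ[e/c](ρ[h/d](σ[d<4](R)))) → 0
  (T − π[h,e](ρ[e/c](ρ[h/d](σ[d<4](R))))) → 5
  σ[e<=2]((T − π[h,e](ρ[e/c](ρ[h/d](σ[d<4](R)))))) → 1

|E| = 1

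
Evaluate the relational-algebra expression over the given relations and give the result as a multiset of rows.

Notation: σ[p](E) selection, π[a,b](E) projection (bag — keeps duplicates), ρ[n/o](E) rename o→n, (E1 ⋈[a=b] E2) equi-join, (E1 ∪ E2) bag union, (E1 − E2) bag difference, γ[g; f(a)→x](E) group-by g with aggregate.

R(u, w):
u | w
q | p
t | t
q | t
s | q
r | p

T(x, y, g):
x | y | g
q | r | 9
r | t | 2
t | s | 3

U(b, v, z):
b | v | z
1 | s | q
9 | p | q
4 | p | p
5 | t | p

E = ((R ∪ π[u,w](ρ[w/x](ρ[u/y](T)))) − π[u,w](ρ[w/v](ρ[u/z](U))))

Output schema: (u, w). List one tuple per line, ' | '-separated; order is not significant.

Stepwise |·|:
  R → 5
  T → 3
  ρ[u/y](T) → 3
  ρ[w/x](ρ[u/y](T)) → 3
  π[u,w](ρ[w/x](ρ[u/y](T))) → 3
  (R ∪ π[u,w](ρ[w/x](ρ[u/y](T)))) → 8
  U → 4
  ρ[u/z](U) → 4
  ρ[w/v](ρ[u/z](U)) → 4
  π[u,w](ρ[w/v](ρ[u/z](U))) → 4
  ((R ∪ π[u,w](ρ[w/x](ρ[u/y](T)))) − π[u,w](ρ[w/v](ρ[u/z](U)))) → 7

== RESULT ==
u | w
q | t
r | p
r | q
s | q
s | t
t | r
t | t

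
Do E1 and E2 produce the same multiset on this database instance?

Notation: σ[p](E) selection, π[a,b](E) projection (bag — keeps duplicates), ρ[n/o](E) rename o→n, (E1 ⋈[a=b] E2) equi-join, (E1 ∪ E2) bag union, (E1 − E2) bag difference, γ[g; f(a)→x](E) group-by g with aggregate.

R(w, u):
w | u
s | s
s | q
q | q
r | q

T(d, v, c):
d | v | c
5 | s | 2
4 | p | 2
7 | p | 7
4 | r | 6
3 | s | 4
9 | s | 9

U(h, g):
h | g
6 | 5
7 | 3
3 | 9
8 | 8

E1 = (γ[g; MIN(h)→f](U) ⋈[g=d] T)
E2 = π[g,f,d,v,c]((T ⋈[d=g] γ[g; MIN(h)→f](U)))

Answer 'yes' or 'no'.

E1 per-node cardinality:
  U → 4
  γ[g; MIN(h)→f](U) → 4
  T → 6
  (γ[g; MIN(h)→f](U) ⋈[g=d] T) → 3
E2 per-node cardinality:
  T → 6
  U → 4
  γ[g; MIN(h)→f](U) → 4
  (T ⋈[d=g] γ[g; MIN(h)→f](U)) → 3
  π[g,f,d,v,c]((T ⋈[d=g] γ[g; MIN(h)→f](U))) → 3

E1 and E2 produce the same multiset:
g | f | d | v | c
3 | 7 | 3 | s | 4
5 | 6 | 5 | s | 2
9 | 3 | 9 | s | 9

yes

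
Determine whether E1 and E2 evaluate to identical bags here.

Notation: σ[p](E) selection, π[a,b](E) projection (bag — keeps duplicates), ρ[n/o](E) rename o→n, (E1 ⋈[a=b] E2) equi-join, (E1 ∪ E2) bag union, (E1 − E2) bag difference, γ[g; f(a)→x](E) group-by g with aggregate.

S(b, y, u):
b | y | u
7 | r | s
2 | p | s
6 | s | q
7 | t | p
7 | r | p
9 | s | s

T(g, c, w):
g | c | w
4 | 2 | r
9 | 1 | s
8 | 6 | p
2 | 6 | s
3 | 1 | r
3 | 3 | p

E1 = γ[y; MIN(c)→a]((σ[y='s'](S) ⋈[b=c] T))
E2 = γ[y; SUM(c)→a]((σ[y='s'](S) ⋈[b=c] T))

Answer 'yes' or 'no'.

E1 per-node cardinality:
  S → 6
  σ[y='s'](S) → 2
  T → 6
  (σ[y='s'](S) ⋈[b=c] T) → 2
  γ[y; MIN(c)→a]((σ[y='s'](S) ⋈[b=c] T)) → 1
E2 per-node cardinality:
  S → 6
  σ[y='s'](S) → 2
  T → 6
  (σ[y='s'](S) ⋈[b=c] T) → 2
  γ[y; SUM(c)→a]((σ[y='s'](S) ⋈[b=c] T)) → 1

E1 result:
y | a
s | 6
E2 result:
y | a
s | 12
Witness: ('s', 6) appears 1× in E1 but 0× in E2.

no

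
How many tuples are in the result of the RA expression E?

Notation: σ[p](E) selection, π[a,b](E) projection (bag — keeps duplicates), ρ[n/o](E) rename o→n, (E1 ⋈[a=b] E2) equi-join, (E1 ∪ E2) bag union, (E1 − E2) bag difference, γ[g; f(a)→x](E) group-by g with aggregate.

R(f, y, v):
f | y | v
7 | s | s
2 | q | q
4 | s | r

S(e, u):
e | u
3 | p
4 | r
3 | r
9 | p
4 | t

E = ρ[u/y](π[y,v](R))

Per-node cardinality:
  R → 3
  π[y,v](R) → 3
  ρ[u/y](π[y,v](R)) → 3

|E| = 3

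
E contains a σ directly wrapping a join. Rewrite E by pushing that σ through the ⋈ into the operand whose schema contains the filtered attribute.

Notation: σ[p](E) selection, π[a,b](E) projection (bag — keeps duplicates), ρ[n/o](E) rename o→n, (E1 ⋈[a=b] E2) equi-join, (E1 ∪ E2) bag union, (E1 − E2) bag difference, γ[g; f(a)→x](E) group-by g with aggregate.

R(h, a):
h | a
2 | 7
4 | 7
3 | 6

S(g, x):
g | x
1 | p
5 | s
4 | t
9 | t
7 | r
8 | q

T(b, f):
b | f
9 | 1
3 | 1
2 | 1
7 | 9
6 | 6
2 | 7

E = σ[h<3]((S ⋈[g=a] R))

σ filters on h, owned by the right side.
E' = (S ⋈[g=a] σ[h<3](R))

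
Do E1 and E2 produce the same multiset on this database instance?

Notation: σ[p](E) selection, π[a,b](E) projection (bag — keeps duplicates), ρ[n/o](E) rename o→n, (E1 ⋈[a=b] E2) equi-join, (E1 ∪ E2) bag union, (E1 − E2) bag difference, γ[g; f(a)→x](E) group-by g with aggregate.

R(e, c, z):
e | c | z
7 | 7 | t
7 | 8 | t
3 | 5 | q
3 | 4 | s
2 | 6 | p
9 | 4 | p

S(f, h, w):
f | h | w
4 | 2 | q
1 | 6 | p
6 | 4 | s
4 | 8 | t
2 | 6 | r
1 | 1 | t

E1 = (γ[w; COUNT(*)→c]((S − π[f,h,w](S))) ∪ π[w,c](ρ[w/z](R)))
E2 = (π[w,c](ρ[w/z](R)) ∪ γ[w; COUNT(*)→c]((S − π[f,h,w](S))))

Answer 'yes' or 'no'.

E1 row counts bottom-up:
  S → 6
  S → 6
  π[f,h,w](S) → 6
  (S − π[f,h,w](S)) → 0
  γ[w; COUNT(*)→c]((S − π[f,h,w](S))) → 0
  R → 6
  ρ[w/z](R) → 6
  π[w,c](ρ[w/z](R)) → 6
  (γ[w; COUNT(*)→c]((S − π[f,h,w](S))) ∪ π[w,c](ρ[w/z](R))) → 6
E2 row counts bottom-up:
  R → 6
  ρ[w/z](R) → 6
  π[w,c](ρ[w/z](R)) → 6
  S → 6
  S → 6
  π[f,h,w](S) → 6
  (S − π[f,h,w](S)) → 0
  γ[w; COUNT(*)→c]((S − π[f,h,w](S))) → 0
  (π[w,c](ρ[w/z](R)) ∪ γ[w; COUNT(*)→c]((S − π[f,h,w](S)))) → 6

E1 and E2 produce the same multiset:
w | c
p | 4
p | 6
q | 5
s | 4
t | 7
t | 8

yes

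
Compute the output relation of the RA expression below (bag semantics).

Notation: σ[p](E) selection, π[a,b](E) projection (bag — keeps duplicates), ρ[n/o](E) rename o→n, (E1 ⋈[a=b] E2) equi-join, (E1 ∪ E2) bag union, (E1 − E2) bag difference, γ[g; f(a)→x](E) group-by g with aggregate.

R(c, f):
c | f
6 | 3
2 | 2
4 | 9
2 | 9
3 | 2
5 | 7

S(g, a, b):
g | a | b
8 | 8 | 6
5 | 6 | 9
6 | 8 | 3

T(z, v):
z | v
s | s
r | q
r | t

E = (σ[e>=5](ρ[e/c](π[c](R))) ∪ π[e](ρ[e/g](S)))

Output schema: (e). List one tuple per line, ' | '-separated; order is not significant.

Per-node cardinality:
  R → 6
  π[c](R) → 6
  ρ[e/c](π[c](R)) → 6
  σ[e>=5](ρ[e/c](π[c](R))) → 2
  S → 3
  ρ[e/g](S) → 3
  π[e](ρ[e/g](S)) → 3
  (σ[e>=5](ρ[e/c](π[c](R))) ∪ π[e](ρ[e/g](S))) → 5

== RESULT ==
e
5
5
6
6
8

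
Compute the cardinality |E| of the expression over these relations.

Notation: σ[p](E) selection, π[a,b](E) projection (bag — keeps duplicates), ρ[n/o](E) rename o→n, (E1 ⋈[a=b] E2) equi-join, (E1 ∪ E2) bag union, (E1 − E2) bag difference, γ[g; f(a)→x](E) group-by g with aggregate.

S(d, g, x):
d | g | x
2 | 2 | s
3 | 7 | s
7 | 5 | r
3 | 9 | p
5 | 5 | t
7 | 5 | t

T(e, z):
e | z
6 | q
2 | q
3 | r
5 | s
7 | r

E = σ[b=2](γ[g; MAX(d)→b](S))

Row counts bottom-up:
  S → 6
  γ[g; MAX(d)→b](S) → 4
  σ[b=2](γ[g; MAX(d)→b](S)) → 1

|E| = 1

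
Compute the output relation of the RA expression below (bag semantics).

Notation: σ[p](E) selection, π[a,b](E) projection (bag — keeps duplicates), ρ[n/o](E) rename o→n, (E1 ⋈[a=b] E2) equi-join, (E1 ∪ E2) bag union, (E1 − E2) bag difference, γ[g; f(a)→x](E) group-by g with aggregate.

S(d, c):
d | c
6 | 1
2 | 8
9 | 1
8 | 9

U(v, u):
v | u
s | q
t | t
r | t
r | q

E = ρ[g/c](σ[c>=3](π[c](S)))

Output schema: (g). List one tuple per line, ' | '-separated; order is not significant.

Row counts bottom-up:
  S → 4
  π[c](S) → 4
  σ[c>=3](π[c](S)) → 2
  ρ[g/c](σ[c>=3](π[c](S))) → 2

== RESULT ==
g
8
9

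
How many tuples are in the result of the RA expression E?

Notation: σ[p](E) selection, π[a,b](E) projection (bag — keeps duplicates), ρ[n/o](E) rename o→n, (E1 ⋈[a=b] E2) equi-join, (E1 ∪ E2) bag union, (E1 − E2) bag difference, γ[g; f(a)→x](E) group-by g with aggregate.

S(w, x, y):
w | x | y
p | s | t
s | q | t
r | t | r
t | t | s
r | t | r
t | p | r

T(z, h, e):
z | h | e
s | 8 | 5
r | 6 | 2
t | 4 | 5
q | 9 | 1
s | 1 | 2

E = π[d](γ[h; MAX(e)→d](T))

Row counts bottom-up:
  T → 5
  γ[h; MAX(e)→d](T) → 5
  π[d](γ[h; MAX(e)→d](T)) → 5

|E| = 5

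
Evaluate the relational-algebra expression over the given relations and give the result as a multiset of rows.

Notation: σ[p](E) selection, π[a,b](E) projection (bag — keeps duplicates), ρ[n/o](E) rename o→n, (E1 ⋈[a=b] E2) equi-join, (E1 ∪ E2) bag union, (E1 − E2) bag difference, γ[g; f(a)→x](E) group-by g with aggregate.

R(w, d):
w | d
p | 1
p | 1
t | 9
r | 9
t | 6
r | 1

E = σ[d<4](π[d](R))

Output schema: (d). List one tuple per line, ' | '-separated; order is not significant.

Row counts bottom-up:
  R → 6
  π[d](R) → 6
  σ[d<4](π[d](R)) → 3

== RESULT ==
d
1
1
1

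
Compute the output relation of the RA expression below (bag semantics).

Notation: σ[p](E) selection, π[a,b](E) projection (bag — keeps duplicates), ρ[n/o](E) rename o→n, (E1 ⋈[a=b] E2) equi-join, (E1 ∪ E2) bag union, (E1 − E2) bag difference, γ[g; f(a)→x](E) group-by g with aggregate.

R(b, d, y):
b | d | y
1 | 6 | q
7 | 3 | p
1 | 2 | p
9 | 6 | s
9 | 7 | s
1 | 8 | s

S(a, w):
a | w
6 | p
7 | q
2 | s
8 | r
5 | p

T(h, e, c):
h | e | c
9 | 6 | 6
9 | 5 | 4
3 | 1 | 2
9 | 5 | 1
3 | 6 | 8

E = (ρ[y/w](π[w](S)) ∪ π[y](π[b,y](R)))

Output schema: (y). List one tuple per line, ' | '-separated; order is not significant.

Stepwise |·|:
  S → 5
  π[w](S) → 5
  ρ[y/w](π[w](S)) → 5
  R → 6
  π[b,y](R) → 6
  π[y](π[b,y](R)) → 6
  (ρ[y/w](π[w](S)) ∪ π[y](π[b,y](R))) → 11

== RESULT ==
y
p
p
p
p
q
q
r
s
s
s
s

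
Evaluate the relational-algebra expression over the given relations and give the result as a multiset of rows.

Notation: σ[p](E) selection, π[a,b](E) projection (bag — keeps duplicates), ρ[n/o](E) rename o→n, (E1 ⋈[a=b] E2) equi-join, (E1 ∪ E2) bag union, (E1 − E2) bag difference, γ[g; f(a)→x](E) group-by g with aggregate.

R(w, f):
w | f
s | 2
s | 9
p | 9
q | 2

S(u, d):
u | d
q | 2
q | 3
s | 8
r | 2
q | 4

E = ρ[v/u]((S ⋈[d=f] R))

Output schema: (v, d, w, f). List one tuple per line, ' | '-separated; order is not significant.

Per-node cardinality:
  S → 5
  R → 4
  (S ⋈[d=f] R) → 4
  ρ[v/u]((S ⋈[d=f] R)) → 4

== RESULT ==
v | d | w | f
q | 2 | q | 2
q | 2 | s | 2
r | 2 | q | 2
r | 2 | s | 2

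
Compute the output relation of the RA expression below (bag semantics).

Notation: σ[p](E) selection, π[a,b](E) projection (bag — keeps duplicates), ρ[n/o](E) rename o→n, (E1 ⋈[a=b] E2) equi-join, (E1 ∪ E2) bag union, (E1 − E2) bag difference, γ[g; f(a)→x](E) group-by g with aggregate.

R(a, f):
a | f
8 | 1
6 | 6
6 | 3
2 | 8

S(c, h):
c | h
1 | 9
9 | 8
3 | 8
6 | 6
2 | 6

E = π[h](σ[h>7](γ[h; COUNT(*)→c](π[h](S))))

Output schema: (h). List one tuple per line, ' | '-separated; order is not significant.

Stepwise |·|:
  S → 5
  π[h](S) → 5
  γ[h; COUNT(*)→c](π[h](S)) → 3
  σ[h>7](γ[h; COUNT(*)→c](π[h](S))) → 2
  π[h](σ[h>7](γ[h; COUNT(*)→c](π[h](S)))) → 2

== RESULT ==
h
8
9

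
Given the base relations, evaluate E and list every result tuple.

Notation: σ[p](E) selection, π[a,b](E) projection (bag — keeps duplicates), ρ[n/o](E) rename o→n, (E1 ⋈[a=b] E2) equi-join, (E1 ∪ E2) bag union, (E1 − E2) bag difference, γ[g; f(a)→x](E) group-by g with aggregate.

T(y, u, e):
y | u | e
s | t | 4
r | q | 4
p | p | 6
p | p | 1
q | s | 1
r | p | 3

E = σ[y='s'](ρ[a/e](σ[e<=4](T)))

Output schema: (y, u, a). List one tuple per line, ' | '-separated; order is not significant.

Stepwise |·|:
  T → 6
  σ[e<=4](T) → 5
  ρ[a/e](σ[e<=4](T)) → 5
  σ[y='s'](ρ[a/e](σ[e<=4](T))) → 1

== RESULT ==
y | u | a
s | t | 4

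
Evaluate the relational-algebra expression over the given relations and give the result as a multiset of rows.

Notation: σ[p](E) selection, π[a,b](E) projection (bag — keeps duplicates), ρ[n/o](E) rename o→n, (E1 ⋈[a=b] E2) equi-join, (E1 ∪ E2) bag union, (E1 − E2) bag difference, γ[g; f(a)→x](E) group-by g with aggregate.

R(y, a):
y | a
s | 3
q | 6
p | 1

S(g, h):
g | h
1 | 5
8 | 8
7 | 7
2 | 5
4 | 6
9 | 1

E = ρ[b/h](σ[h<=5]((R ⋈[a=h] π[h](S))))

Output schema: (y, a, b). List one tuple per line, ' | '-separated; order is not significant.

Row counts bottom-up:
  R → 3
  S → 6
  π[h](S) → 6
  (R ⋈[a=h] π[h](S)) → 2
  σ[h<=5]((R ⋈[a=h] π[h](S))) → 1
  ρ[b/h](σ[h<=5]((R ⋈[a=h] π[h](S)))) → 1

== RESULT ==
y | a | b
p | 1 | 1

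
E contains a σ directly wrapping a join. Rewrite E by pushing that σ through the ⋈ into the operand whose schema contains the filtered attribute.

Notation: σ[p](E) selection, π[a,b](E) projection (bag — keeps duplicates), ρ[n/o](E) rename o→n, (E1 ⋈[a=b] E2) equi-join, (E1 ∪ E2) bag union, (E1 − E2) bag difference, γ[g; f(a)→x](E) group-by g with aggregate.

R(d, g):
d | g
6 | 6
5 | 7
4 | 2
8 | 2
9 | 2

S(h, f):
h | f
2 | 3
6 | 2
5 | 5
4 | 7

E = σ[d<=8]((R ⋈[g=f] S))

σ filters on d, owned by the left side.
E' = (σ[d<=8](R) ⋈[g=f] S)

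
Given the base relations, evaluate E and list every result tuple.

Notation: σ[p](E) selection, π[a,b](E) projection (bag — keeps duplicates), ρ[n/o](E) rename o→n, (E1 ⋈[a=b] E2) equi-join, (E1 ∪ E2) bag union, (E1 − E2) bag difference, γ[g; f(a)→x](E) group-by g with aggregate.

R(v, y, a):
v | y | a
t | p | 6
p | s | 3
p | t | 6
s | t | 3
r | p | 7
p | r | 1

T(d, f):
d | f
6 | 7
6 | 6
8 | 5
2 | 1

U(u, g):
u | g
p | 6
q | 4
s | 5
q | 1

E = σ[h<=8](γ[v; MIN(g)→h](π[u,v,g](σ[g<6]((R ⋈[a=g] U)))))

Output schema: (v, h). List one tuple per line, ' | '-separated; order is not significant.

Subexpression sizes:
  R → 6
  U → 4
  (R ⋈[a=g] U) → 3
  σ[g<6]((R ⋈[a=g] U)) → 1
  π[u,v,g](σ[g<6]((R ⋈[a=g] U))) → 1
  γ[v; MIN(g)→h](π[u,v,g](σ[g<6]((R ⋈[a=g] U)))) → 1
  σ[h<=8](γ[v; MIN(g)→h](π[u,v,g](σ[g<6]((R ⋈[a=g] U))))) → 1

== RESULT ==
v | h
p | 1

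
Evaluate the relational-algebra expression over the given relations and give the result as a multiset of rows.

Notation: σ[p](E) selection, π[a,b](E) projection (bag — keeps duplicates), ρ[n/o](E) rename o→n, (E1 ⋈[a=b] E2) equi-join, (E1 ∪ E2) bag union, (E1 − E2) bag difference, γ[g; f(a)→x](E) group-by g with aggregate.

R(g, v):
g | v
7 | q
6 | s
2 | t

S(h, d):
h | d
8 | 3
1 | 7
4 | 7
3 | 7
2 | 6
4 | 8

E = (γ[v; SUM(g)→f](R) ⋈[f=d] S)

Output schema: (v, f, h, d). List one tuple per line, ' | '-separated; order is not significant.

Per-node cardinality:
  R → 3
  γ[v; SUM(g)→f](R) → 3
  S → 6
  (γ[v; SUM(g)→f](R) ⋈[f=d] S) → 4

== RESULT ==
v | f | h | d
q | 7 | 1 | 7
q | 7 | 3 | 7
q | 7 | 4 | 7
s | 6 | 2 | 6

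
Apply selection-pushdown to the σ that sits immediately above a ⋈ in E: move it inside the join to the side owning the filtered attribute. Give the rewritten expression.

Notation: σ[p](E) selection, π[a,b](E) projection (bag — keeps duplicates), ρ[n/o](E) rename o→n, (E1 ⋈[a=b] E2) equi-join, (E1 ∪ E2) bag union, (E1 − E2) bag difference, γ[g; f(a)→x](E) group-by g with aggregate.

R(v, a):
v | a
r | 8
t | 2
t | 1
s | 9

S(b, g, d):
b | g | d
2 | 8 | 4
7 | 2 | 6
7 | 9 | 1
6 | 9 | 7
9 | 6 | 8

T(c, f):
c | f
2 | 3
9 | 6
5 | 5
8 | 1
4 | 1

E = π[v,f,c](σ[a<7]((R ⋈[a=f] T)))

σ filters on a, owned by the left side.
E' = π[v,f,c]((σ[a<7](R) ⋈[a=f] T))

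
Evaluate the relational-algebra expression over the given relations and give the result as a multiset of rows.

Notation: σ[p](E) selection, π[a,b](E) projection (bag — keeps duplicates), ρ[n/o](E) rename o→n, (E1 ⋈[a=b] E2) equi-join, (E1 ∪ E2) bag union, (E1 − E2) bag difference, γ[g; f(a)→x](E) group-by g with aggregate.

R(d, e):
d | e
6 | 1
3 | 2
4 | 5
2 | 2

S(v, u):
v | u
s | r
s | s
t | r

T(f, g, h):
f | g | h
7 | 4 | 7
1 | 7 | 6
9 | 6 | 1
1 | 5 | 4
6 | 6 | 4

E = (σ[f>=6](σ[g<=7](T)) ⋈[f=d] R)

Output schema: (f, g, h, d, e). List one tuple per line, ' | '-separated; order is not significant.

Stepwise |·|:
  T → 5
  σ[g<=7](T) → 5
  σ[f>=6](σ[g<=7](T)) → 3
  R → 4
  (σ[f>=6](σ[g<=7](T)) ⋈[f=d] R) → 1

== RESULT ==
f | g | h | d | e
6 | 6 | 4 | 6 | 1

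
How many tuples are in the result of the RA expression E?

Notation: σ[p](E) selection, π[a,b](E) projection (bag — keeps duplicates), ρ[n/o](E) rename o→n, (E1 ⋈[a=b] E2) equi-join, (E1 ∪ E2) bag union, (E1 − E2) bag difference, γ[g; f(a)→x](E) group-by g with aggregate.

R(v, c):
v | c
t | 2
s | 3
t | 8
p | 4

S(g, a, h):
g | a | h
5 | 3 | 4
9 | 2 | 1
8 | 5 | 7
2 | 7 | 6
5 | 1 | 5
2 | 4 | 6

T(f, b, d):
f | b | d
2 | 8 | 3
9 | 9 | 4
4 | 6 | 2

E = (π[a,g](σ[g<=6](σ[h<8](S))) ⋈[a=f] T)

Subexpression sizes:
  S → 6
  σ[h<8](S) → 6
  σ[g<=6](σ[h<8](S)) → 4
  π[a,g](σ[g<=6](σ[h<8](S))) → 4
  T → 3
  (π[a,g](σ[g<=6](σ[h<8](S))) ⋈[a=f] T) → 1

|E| = 1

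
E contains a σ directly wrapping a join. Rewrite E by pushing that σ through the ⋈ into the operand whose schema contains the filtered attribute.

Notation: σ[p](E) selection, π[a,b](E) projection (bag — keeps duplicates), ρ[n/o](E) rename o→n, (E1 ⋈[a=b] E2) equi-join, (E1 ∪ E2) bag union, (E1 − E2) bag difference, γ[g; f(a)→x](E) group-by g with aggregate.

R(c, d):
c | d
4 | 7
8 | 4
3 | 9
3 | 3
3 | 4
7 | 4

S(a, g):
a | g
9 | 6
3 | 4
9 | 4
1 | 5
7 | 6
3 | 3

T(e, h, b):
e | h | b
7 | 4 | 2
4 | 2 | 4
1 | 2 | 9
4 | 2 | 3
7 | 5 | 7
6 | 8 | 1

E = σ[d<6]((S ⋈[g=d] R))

σ filters on d, owned by the right side.
E' = (S ⋈[g=d] σ[d<6](R))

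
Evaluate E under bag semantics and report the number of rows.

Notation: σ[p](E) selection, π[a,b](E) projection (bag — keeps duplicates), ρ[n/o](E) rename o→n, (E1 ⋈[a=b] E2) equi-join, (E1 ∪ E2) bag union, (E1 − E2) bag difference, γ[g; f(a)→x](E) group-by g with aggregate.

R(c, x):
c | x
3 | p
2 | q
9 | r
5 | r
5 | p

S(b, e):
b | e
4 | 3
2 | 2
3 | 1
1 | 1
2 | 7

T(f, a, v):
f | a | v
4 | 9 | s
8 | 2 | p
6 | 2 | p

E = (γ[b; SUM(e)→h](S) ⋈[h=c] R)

Stepwise |·|:
  S → 5
  γ[b; SUM(e)→h](S) → 4
  R → 5
  (γ[b; SUM(e)→h](S) ⋈[h=c] R) → 2

|E| = 2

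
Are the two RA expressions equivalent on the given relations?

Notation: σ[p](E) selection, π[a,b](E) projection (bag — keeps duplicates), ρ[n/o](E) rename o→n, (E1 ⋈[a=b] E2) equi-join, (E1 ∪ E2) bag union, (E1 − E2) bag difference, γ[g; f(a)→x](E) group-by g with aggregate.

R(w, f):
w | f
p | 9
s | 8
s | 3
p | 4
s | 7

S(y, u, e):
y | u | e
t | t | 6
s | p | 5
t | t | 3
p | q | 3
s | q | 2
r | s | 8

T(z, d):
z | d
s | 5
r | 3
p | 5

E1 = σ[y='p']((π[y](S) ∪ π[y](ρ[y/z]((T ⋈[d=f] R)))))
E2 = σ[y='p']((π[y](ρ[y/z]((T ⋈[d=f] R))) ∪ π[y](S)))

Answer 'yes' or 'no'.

E1 row counts bottom-up:
  S → 6
  π[y](S) → 6
  T → 3
  R → 5
  (T ⋈[d=f] R) → 1
  ρ[y/z]((T ⋈[d=f] R)) → 1
  π[y](ρ[y/z]((T ⋈[d=f] R))) → 1
  (π[y](S) ∪ π[y](ρ[y/z]((T ⋈[d=f] R)))) → 7
  σ[y='p']((π[y](S) ∪ π[y](ρ[y/z]((T ⋈[d=f] R))))) → 1
E2 row counts bottom-up:
  T → 3
  R → 5
  (T ⋈[d=f] R) → 1
  ρ[y/z]((T ⋈[d=f] R)) → 1
  π[y](ρ[y/z]((T ⋈[d=f] R))) → 1
  S → 6
  π[y](S) → 6
  (π[y](ρ[y/z]((T ⋈[d=f] R))) ∪ π[y](S)) → 7
  σ[y='p']((π[y](ρ[y/z]((T ⋈[d=f] R))) ∪ π[y](S))) → 1

E1 and E2 produce the same multiset:
y
p

yes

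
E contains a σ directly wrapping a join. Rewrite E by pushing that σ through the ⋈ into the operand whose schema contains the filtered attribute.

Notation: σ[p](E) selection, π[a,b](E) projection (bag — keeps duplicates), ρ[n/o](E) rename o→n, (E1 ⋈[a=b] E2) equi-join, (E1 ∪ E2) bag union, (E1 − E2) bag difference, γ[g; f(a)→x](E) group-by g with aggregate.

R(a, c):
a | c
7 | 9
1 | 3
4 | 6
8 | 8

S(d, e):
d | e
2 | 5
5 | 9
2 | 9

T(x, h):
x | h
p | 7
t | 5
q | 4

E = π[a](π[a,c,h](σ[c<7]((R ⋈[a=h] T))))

σ filters on c, owned by the left side.
E' = π[a](π[a,c,h]((σ[c<7](R) ⋈[a=h] T)))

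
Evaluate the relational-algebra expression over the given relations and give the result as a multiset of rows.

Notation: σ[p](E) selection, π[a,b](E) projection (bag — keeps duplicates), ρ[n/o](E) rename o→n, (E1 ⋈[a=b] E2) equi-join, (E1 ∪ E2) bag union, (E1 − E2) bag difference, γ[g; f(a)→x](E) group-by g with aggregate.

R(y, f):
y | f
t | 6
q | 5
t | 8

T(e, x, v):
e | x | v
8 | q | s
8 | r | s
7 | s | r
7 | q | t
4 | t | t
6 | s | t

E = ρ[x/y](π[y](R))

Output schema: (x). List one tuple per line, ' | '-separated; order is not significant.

Subexpression sizes:
  R → 3
  π[y](R) → 3
  ρ[x/y](π[y](R)) → 3

== RESULT ==
x
q
t
t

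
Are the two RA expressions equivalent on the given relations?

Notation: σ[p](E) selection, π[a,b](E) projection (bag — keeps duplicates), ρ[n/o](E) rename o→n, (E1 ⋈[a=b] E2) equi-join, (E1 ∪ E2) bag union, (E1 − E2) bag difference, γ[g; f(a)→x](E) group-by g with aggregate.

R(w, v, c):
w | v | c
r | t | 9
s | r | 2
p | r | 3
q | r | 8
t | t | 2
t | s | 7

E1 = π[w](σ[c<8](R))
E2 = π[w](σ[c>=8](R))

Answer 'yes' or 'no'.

E1 row counts bottom-up:
  R → 6
  σ[c<8](R) → 4
  π[w](σ[c<8](R)) → 4
E2 row counts bottom-up:
  R → 6
  σ[c>=8](R) → 2
  π[w](σ[c>=8](R)) → 2

E1 result:
w
p
s
t
t
E2 result:
w
q
r
Witness: ('q',) appears 0× in E1 but 1× in E2.

no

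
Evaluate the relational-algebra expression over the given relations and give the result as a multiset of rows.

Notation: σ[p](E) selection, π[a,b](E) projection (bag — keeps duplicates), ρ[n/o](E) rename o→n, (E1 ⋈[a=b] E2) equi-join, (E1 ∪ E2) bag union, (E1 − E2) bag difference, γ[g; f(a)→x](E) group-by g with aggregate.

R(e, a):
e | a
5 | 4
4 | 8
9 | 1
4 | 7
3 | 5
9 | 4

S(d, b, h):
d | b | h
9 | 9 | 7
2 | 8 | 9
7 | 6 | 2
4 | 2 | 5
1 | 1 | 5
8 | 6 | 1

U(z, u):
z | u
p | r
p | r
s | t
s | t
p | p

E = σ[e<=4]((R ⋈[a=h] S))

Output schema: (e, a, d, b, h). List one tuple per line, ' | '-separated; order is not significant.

Row counts bottom-up:
  R → 6
  S → 6
  (R ⋈[a=h] S) → 4
  σ[e<=4]((R ⋈[a=h] S)) → 3

== RESULT ==
e | a | d | b | h
3 | 5 | 1 | 1 | 5
3 | 5 | 4 | 2 | 5
4 | 7 | 9 | 9 | 7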